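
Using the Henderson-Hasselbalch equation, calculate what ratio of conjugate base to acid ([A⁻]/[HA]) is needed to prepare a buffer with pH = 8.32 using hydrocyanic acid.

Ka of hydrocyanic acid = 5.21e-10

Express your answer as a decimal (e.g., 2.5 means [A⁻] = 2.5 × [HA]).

pKa = -log(5.21e-10) = 9.2832. pH = pKa + log([A⁻]/[HA]), so log([A⁻]/[HA]) = pH − pKa = 8.32 − 9.2832 = -0.9632. [A⁻]/[HA] = 10^(-0.9632) = 0.109

[A⁻]/[HA] = 0.109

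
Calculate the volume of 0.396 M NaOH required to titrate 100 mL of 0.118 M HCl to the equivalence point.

At equivalence: moles acid = moles base. moles HCl = 0.118 × 100/1000 = 0.0118 mol. V_base = moles / 0.396 × 1000 = 29.8 mL.

V_{base} = 29.8 mL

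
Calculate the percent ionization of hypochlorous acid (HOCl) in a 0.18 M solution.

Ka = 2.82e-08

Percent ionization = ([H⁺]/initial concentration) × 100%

Using Ka equilibrium: x² + Ka×x - Ka×C = 0. Solving: [H⁺] = 7.1232e-05. Percent = (7.1232e-05/0.18) × 100

Percent ionization = 0.0396%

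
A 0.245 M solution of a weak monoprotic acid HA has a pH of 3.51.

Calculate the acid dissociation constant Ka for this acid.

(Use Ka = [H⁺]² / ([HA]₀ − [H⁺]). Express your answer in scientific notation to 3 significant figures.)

[H⁺] = 10^(−pH) = 10^(−3.51) = 3.090e-04 M. For HA ⇌ H⁺ + A⁻, Ka = [H⁺][A⁻]/[HA] = [H⁺]² / ([HA]₀ − [H⁺]) = (3.090e-04)² / (0.245 − 3.090e-04) = 3.90e-07.

K_a = 3.90e-07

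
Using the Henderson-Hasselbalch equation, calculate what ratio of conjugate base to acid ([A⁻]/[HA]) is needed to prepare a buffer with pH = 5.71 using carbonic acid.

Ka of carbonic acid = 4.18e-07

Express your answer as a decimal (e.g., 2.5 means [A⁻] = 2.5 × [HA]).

pKa = -log(4.18e-07) = 6.3788. pH = pKa + log([A⁻]/[HA]), so log([A⁻]/[HA]) = pH − pKa = 5.71 − 6.3788 = -0.6688. [A⁻]/[HA] = 10^(-0.6688) = 0.214

[A⁻]/[HA] = 0.214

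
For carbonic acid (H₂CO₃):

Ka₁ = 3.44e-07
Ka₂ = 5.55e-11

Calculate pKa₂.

pKa₂ = -log(Ka₂) = -log(5.55e-11) = 10.26.

pK_{a2} = 10.26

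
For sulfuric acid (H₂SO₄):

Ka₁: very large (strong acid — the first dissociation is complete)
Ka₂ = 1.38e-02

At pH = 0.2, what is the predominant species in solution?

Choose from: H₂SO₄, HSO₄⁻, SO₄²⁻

The first dissociation is complete, so H₂SO₄ itself is never the predominant species in water; pKa₂ = -log(1.38e-02) = 1.86. For a polyprotic acid the predominant species crosses at each pKa: below pKa_n the protonated form dominates, above it the deprotonated form does. At pH = 0.2, the predominant species is HSO₄⁻.

HSO₄⁻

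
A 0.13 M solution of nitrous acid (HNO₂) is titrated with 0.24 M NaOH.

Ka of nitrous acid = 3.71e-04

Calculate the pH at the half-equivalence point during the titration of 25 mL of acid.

At half-equivalence [HA] = [A⁻], so Henderson-Hasselbalch gives pH = pKa = -log(3.71e-04) = 3.43.

pH = pKa = 3.43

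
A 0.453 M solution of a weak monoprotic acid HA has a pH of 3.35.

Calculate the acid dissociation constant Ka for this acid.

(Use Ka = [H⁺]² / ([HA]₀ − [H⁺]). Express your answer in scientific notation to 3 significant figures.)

[H⁺] = 10^(−pH) = 10^(−3.35) = 4.467e-04 M. For HA ⇌ H⁺ + A⁻, Ka = [H⁺][A⁻]/[HA] = [H⁺]² / ([HA]₀ − [H⁺]) = (4.467e-04)² / (0.453 − 4.467e-04) = 4.41e-07.

K_a = 4.41e-07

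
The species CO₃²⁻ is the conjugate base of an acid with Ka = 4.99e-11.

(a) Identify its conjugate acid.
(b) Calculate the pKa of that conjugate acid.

(a) The conjugate acid is formed by adding one H⁺ to CO₃²⁻, giving HCO₃⁻. (b) pKa = -log(Ka) = -log(4.99e-11) = 10.30.

Conjugate acid: HCO₃⁻; pK_a = 10.30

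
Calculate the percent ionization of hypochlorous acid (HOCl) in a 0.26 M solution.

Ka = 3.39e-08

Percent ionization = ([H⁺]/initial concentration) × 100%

Using Ka equilibrium: x² + Ka×x - Ka×C = 0. Solving: [H⁺] = 9.3866e-05. Percent = (9.3866e-05/0.26) × 100

Percent ionization = 0.0361%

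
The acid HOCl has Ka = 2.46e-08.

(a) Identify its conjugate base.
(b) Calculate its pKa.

(a) The conjugate base is formed by removing one H⁺ from HOCl, giving OCl⁻. (b) pKa = -log(Ka) = -log(2.46e-08) = 7.61.

Conjugate base: OCl⁻; pK_a = 7.61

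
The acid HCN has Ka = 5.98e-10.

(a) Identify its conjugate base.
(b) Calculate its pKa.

(a) The conjugate base is formed by removing one H⁺ from HCN, giving CN⁻. (b) pKa = -log(Ka) = -log(5.98e-10) = 9.22.

Conjugate base: CN⁻; pK_a = 9.22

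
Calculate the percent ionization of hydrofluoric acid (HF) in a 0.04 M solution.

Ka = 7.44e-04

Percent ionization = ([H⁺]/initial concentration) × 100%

Using Ka equilibrium: x² + Ka×x - Ka×C = 0. Solving: [H⁺] = 5.0959e-03. Percent = (5.0959e-03/0.04) × 100

Percent ionization = 12.7%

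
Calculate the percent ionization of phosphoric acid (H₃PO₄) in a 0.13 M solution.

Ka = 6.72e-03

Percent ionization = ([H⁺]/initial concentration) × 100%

Using Ka equilibrium: x² + Ka×x - Ka×C = 0. Solving: [H⁺] = 2.6387e-02. Percent = (2.6387e-02/0.13) × 100

Percent ionization = 20.3%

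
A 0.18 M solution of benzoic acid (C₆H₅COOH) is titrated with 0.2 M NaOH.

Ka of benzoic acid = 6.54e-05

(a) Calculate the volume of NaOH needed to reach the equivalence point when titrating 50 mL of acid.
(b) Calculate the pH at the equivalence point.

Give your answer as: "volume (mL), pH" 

moles acid = 0.18 × 50/1000 = 0.009 mol; V_base = moles/0.2 × 1000 = 45.0 mL. At equivalence only the conjugate base is present: [A⁻] = 0.009/0.095 = 9.4737e-02 M. Kb = Kw/Ka = 1.53e-10; [OH⁻] = √(Kb × [A⁻]) = 3.8060e-06; pOH = 5.42; pH = 14 - pOH = 8.58.

V = 45.0 mL, pH = 8.58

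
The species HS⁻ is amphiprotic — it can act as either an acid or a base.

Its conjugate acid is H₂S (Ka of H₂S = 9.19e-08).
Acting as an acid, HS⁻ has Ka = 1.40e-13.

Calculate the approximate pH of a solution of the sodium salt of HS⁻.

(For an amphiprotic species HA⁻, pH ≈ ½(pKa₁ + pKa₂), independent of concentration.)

pKa₁ = -log(9.19e-08) = 7.04; pKa₂ = -log(1.40e-13) = 12.85. For an amphiprotic species, pH ≈ ½(pKa₁ + pKa₂) = ½(7.04 + 12.85) = 9.95.

pH = 9.95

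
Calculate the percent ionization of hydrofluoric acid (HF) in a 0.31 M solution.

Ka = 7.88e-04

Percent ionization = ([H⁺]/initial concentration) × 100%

Using Ka equilibrium: x² + Ka×x - Ka×C = 0. Solving: [H⁺] = 1.5240e-02. Percent = (1.5240e-02/0.31) × 100

Percent ionization = 4.92%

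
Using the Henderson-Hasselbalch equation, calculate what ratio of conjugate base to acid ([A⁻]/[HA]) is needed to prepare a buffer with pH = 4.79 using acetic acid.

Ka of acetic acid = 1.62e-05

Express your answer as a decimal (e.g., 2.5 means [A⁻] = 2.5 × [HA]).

pKa = -log(1.62e-05) = 4.7905. pH = pKa + log([A⁻]/[HA]), so log([A⁻]/[HA]) = pH − pKa = 4.79 − 4.7905 = -0.0005. [A⁻]/[HA] = 10^(-0.0005) = 0.999

[A⁻]/[HA] = 0.999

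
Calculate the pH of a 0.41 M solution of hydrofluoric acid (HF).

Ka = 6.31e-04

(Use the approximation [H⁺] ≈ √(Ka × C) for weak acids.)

[H⁺] = √(Ka × C) = √(6.31e-04 × 0.41) = 1.6084e-02. pH = -log(1.6084e-02)

pH = 1.79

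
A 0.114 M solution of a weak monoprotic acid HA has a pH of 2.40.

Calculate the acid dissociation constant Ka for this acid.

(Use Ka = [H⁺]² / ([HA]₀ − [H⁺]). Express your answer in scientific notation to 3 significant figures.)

[H⁺] = 10^(−pH) = 10^(−2.40) = 3.981e-03 M. For HA ⇌ H⁺ + A⁻, Ka = [H⁺][A⁻]/[HA] = [H⁺]² / ([HA]₀ − [H⁺]) = (3.981e-03)² / (0.114 − 3.981e-03) = 1.44e-04.

K_a = 1.44e-04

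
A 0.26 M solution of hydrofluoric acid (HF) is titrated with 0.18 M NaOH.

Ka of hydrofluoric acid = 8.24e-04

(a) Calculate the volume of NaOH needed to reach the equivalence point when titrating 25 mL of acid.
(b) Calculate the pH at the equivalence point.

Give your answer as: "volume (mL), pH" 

moles acid = 0.26 × 25/1000 = 0.0065 mol; V_base = moles/0.18 × 1000 = 36.1 mL. At equivalence only the conjugate base is present: [A⁻] = 0.0065/0.061 = 1.0636e-01 M. Kb = Kw/Ka = 1.21e-11; [OH⁻] = √(Kb × [A⁻]) = 1.1361e-06; pOH = 5.94; pH = 14 - pOH = 8.06.

V = 36.1 mL, pH = 8.06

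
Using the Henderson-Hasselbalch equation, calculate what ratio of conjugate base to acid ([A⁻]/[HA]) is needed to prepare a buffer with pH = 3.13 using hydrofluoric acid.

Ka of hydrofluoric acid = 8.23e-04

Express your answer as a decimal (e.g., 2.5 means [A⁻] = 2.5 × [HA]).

pKa = -log(8.23e-04) = 3.0846. pH = pKa + log([A⁻]/[HA]), so log([A⁻]/[HA]) = pH − pKa = 3.13 − 3.0846 = 0.0454. [A⁻]/[HA] = 10^(0.0454) = 1.11

[A⁻]/[HA] = 1.11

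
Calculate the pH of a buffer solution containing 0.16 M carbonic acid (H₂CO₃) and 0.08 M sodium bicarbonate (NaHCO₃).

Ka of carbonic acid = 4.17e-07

pKa = -log(4.17e-07) = 6.38. pH = pKa + log([A⁻]/[HA]) = 6.38 + log(0.08/0.16)

pH = 6.08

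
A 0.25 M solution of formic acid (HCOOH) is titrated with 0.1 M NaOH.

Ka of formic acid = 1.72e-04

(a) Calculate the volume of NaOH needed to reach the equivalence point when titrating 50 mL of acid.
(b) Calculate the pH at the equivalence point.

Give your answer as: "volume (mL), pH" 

moles acid = 0.25 × 50/1000 = 0.0125 mol; V_base = moles/0.1 × 1000 = 125.0 mL. At equivalence only the conjugate base is present: [A⁻] = 0.0125/0.175 = 7.1429e-02 M. Kb = Kw/Ka = 5.81e-11; [OH⁻] = √(Kb × [A⁻]) = 2.0378e-06; pOH = 5.69; pH = 14 - pOH = 8.31.

V = 125.0 mL, pH = 8.31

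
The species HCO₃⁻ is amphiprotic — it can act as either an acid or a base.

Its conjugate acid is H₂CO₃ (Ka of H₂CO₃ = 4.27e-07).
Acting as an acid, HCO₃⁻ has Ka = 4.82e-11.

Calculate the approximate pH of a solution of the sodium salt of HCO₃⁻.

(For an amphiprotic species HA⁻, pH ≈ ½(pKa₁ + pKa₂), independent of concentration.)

pKa₁ = -log(4.27e-07) = 6.37; pKa₂ = -log(4.82e-11) = 10.32. For an amphiprotic species, pH ≈ ½(pKa₁ + pKa₂) = ½(6.37 + 10.32) = 8.34.

pH = 8.34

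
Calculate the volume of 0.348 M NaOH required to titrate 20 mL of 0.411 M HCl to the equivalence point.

At equivalence: moles acid = moles base. moles HCl = 0.411 × 20/1000 = 0.00822 mol. V_base = moles / 0.348 × 1000 = 23.6 mL.

V_{base} = 23.6 mL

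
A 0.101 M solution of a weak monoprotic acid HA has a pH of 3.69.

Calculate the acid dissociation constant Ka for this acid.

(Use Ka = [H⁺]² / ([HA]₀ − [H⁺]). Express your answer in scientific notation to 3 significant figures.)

[H⁺] = 10^(−pH) = 10^(−3.69) = 2.042e-04 M. For HA ⇌ H⁺ + A⁻, Ka = [H⁺][A⁻]/[HA] = [H⁺]² / ([HA]₀ − [H⁺]) = (2.042e-04)² / (0.101 − 2.042e-04) = 4.14e-07.

K_a = 4.14e-07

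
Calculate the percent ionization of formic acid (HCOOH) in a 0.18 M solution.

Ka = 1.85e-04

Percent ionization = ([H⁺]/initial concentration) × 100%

Using Ka equilibrium: x² + Ka×x - Ka×C = 0. Solving: [H⁺] = 5.6789e-03. Percent = (5.6789e-03/0.18) × 100

Percent ionization = 3.15%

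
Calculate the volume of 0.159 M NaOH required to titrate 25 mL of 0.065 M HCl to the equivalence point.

At equivalence: moles acid = moles base. moles HCl = 0.065 × 25/1000 = 0.001625 mol. V_base = moles / 0.159 × 1000 = 10.2 mL.

V_{base} = 10.2 mL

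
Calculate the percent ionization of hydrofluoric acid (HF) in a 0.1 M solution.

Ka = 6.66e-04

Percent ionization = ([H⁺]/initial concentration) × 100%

Using Ka equilibrium: x² + Ka×x - Ka×C = 0. Solving: [H⁺] = 7.8347e-03. Percent = (7.8347e-03/0.1) × 100

Percent ionization = 7.83%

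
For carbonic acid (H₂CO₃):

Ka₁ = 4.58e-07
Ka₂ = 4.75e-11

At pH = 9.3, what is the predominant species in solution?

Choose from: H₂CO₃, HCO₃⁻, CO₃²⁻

pKa₁ = 6.34, pKa₂ = 10.32. For a polyprotic acid the predominant species crosses at each pKa: below pKa_n the protonated form dominates, above it the deprotonated form does. At pH = 9.3, the predominant species is HCO₃⁻.

HCO₃⁻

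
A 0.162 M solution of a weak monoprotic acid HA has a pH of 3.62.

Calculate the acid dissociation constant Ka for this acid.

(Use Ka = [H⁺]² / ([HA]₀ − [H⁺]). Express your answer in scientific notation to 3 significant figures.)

[H⁺] = 10^(−pH) = 10^(−3.62) = 2.399e-04 M. For HA ⇌ H⁺ + A⁻, Ka = [H⁺][A⁻]/[HA] = [H⁺]² / ([HA]₀ − [H⁺]) = (2.399e-04)² / (0.162 − 2.399e-04) = 3.56e-07.

K_a = 3.56e-07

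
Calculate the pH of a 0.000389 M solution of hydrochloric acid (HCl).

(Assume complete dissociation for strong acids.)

[H⁺] = 0.000389 M for strong acid. pH = -log[H⁺] = -log(0.000389)

pH = 3.41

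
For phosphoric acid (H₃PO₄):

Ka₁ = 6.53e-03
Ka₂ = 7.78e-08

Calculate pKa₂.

pKa₂ = -log(Ka₂) = -log(7.78e-08) = 7.11.

pK_{a2} = 7.11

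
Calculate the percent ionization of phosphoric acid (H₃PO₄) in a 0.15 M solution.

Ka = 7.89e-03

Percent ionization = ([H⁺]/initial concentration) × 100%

Using Ka equilibrium: x² + Ka×x - Ka×C = 0. Solving: [H⁺] = 3.0682e-02. Percent = (3.0682e-02/0.15) × 100

Percent ionization = 20.5%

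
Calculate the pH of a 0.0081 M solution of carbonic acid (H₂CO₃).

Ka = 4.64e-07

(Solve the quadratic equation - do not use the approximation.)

x² + Ka×x - Ka×C = 0. Using quadratic formula: [H⁺] = 6.1074e-05

pH = 4.21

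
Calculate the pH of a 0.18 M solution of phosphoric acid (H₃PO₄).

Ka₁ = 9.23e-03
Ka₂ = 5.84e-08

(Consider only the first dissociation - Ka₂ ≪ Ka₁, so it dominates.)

First dissociation dominates. From Ka₁ = [H⁺][HA⁻]/[H₂A], x² + Ka₁·x − Ka₁·C = 0 with C = 0.18 M and Ka₁ = 9.23e-03. Solving: [H⁺] = (−Ka₁ + √(Ka₁² + 4·Ka₁·C)) / 2 = 3.6406e-02 M. pH = -log(3.6406e-02) = 1.44.

pH = 1.44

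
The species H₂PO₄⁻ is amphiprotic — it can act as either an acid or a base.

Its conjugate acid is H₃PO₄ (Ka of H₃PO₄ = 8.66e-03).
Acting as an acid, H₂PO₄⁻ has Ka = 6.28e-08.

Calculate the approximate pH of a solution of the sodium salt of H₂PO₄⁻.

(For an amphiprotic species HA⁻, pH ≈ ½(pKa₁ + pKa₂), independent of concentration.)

pKa₁ = -log(8.66e-03) = 2.06; pKa₂ = -log(6.28e-08) = 7.20. For an amphiprotic species, pH ≈ ½(pKa₁ + pKa₂) = ½(2.06 + 7.20) = 4.63.

pH = 4.63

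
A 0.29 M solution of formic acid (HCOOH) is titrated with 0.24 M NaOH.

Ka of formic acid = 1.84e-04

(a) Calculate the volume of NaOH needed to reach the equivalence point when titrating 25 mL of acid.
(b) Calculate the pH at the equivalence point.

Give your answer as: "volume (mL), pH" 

moles acid = 0.29 × 25/1000 = 0.00725 mol; V_base = moles/0.24 × 1000 = 30.2 mL. At equivalence only the conjugate base is present: [A⁻] = 0.00725/0.055 = 1.3132e-01 M. Kb = Kw/Ka = 5.43e-11; [OH⁻] = √(Kb × [A⁻]) = 2.6715e-06; pOH = 5.57; pH = 14 - pOH = 8.43.

V = 30.2 mL, pH = 8.43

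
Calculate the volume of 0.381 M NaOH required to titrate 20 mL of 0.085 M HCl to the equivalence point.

At equivalence: moles acid = moles base. moles HCl = 0.085 × 20/1000 = 0.0017 mol. V_base = moles / 0.381 × 1000 = 4.5 mL.

V_{base} = 4.5 mL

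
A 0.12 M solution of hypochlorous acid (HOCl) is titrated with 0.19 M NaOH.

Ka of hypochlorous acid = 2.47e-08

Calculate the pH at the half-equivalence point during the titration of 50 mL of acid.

At half-equivalence [HA] = [A⁻], so Henderson-Hasselbalch gives pH = pKa = -log(2.47e-08) = 7.61.

pH = pKa = 7.61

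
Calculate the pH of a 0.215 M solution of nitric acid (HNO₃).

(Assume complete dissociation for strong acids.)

[H⁺] = 0.215 M for strong acid. pH = -log[H⁺] = -log(0.215)

pH = 0.67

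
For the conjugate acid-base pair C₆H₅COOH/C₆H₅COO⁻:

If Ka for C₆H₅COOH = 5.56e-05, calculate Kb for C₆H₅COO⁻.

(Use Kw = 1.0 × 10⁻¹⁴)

For a conjugate pair Ka × Kb = Kw, so Kb = Kw/Ka = 1.0 × 10⁻¹⁴ / 5.56e-05 = 1.80e-10.

K_b = 1.80e-10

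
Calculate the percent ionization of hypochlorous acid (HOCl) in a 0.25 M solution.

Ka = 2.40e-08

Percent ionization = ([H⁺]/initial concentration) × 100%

Using Ka equilibrium: x² + Ka×x - Ka×C = 0. Solving: [H⁺] = 7.7448e-05. Percent = (7.7448e-05/0.25) × 100

Percent ionization = 0.031%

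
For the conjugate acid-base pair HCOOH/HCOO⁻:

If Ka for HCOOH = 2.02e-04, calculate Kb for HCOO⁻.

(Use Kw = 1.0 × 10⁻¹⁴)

For a conjugate pair Ka × Kb = Kw, so Kb = Kw/Ka = 1.0 × 10⁻¹⁴ / 2.02e-04 = 4.95e-11.

K_b = 4.95e-11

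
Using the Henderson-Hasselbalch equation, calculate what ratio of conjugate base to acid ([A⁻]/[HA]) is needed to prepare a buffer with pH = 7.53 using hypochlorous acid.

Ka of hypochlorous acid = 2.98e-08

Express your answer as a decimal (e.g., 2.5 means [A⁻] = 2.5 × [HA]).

pKa = -log(2.98e-08) = 7.5258. pH = pKa + log([A⁻]/[HA]), so log([A⁻]/[HA]) = pH − pKa = 7.53 − 7.5258 = 0.0042. [A⁻]/[HA] = 10^(0.0042) = 1.01

[A⁻]/[HA] = 1.01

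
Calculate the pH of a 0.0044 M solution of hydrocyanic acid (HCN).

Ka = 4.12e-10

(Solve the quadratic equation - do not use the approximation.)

x² + Ka×x - Ka×C = 0. Using quadratic formula: [H⁺] = 1.3462e-06

pH = 5.87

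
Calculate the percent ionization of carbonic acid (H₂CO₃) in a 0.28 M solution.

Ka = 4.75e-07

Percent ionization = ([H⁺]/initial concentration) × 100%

Using Ka equilibrium: x² + Ka×x - Ka×C = 0. Solving: [H⁺] = 3.6445e-04. Percent = (3.6445e-04/0.28) × 100

Percent ionization = 0.13%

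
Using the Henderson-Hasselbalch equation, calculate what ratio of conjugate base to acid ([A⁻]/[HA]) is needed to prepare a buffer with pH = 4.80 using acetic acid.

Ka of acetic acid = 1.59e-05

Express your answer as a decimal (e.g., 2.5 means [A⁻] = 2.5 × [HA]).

pKa = -log(1.59e-05) = 4.7986. pH = pKa + log([A⁻]/[HA]), so log([A⁻]/[HA]) = pH − pKa = 4.80 − 4.7986 = 0.0014. [A⁻]/[HA] = 10^(0.0014) = 1.00

[A⁻]/[HA] = 1.00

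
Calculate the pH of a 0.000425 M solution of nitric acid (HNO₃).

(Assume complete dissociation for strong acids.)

[H⁺] = 0.000425 M for strong acid. pH = -log[H⁺] = -log(0.000425)

pH = 3.37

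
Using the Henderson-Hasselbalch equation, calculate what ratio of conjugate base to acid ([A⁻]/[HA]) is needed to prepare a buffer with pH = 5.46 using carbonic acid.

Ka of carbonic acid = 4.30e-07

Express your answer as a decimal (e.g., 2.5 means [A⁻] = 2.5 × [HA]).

pKa = -log(4.30e-07) = 6.3665. pH = pKa + log([A⁻]/[HA]), so log([A⁻]/[HA]) = pH − pKa = 5.46 − 6.3665 = -0.9065. [A⁻]/[HA] = 10^(-0.9065) = 0.124

[A⁻]/[HA] = 0.124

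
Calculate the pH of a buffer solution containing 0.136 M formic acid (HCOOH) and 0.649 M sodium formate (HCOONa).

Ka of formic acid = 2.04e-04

pKa = -log(2.04e-04) = 3.69. pH = pKa + log([A⁻]/[HA]) = 3.69 + log(0.649/0.136)

pH = 4.37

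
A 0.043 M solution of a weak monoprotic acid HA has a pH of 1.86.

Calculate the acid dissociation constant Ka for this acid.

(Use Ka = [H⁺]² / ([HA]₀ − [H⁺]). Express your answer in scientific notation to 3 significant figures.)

[H⁺] = 10^(−pH) = 10^(−1.86) = 1.380e-02 M. For HA ⇌ H⁺ + A⁻, Ka = [H⁺][A⁻]/[HA] = [H⁺]² / ([HA]₀ − [H⁺]) = (1.380e-02)² / (0.043 − 1.380e-02) = 6.53e-03.

K_a = 6.53e-03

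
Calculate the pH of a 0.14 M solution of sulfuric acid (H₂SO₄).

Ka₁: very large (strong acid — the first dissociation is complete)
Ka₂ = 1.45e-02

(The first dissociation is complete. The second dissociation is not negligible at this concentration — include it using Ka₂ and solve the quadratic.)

First dissociation is complete: [H⁺]₀ = [HSO₄⁻]₀ = C = 0.14 M. Second dissociation HSO₄⁻ ⇌ H⁺ + SO₄²⁻: let x = [SO₄²⁻]. Ka₂ = (C + x)·x / (C − x) = 1.45e-02 → x² + (C + Ka₂)·x − Ka₂·C = 0 → x² + 0.15450·x − 2.030e-03 = 0. x = (−0.15450 + √(0.15450² + 4 × 2.030e-03)) / 2 = 1.2179e-02 M. [H⁺] = C + x = 0.14 + 1.2179e-02 = 1.5218e-01 M. pH = -log(1.5218e-01) = 0.82.

pH = 0.82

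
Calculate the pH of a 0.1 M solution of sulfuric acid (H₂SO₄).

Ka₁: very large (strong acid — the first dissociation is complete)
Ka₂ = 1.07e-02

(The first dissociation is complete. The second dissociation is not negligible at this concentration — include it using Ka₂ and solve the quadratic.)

First dissociation is complete: [H⁺]₀ = [HSO₄⁻]₀ = C = 0.1 M. Second dissociation HSO₄⁻ ⇌ H⁺ + SO₄²⁻: let x = [SO₄²⁻]. Ka₂ = (C + x)·x / (C − x) = 1.07e-02 → x² + (C + Ka₂)·x − Ka₂·C = 0 → x² + 0.11070·x − 1.070e-03 = 0. x = (−0.11070 + √(0.11070² + 4 × 1.070e-03)) / 2 = 8.9433e-03 M. [H⁺] = C + x = 0.1 + 8.9433e-03 = 1.0894e-01 M. pH = -log(1.0894e-01) = 0.96.

pH = 0.96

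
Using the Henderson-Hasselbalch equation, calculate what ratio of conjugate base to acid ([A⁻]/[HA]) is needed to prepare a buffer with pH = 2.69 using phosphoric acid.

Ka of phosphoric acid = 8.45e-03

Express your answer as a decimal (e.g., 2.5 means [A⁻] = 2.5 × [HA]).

pKa = -log(8.45e-03) = 2.0731. pH = pKa + log([A⁻]/[HA]), so log([A⁻]/[HA]) = pH − pKa = 2.69 − 2.0731 = 0.6169. [A⁻]/[HA] = 10^(0.6169) = 4.14

[A⁻]/[HA] = 4.14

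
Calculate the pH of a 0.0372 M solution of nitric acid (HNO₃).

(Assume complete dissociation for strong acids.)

[H⁺] = 0.0372 M for strong acid. pH = -log[H⁺] = -log(0.0372)

pH = 1.43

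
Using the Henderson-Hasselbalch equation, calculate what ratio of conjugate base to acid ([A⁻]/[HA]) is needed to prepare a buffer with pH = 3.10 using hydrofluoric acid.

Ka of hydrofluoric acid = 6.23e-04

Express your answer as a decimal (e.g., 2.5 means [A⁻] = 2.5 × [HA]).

pKa = -log(6.23e-04) = 3.2055. pH = pKa + log([A⁻]/[HA]), so log([A⁻]/[HA]) = pH − pKa = 3.10 − 3.2055 = -0.1055. [A⁻]/[HA] = 10^(-0.1055) = 0.784

[A⁻]/[HA] = 0.784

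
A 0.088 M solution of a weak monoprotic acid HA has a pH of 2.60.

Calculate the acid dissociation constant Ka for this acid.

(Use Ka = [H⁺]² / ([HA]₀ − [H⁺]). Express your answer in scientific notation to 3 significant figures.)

[H⁺] = 10^(−pH) = 10^(−2.60) = 2.512e-03 M. For HA ⇌ H⁺ + A⁻, Ka = [H⁺][A⁻]/[HA] = [H⁺]² / ([HA]₀ − [H⁺]) = (2.512e-03)² / (0.088 − 2.512e-03) = 7.38e-05.

K_a = 7.38e-05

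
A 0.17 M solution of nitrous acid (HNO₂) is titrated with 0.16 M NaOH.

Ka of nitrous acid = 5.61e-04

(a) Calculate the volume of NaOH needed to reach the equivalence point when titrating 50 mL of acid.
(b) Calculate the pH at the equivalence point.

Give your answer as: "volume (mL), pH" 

moles acid = 0.17 × 50/1000 = 0.0085 mol; V_base = moles/0.16 × 1000 = 53.1 mL. At equivalence only the conjugate base is present: [A⁻] = 0.0085/0.103 = 8.2424e-02 M. Kb = Kw/Ka = 1.78e-11; [OH⁻] = √(Kb × [A⁻]) = 1.2121e-06; pOH = 5.92; pH = 14 - pOH = 8.08.

V = 53.1 mL, pH = 8.08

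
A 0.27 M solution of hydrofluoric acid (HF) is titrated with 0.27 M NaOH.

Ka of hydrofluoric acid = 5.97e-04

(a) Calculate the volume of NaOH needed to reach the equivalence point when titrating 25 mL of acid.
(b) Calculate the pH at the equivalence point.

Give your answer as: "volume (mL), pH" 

moles acid = 0.27 × 25/1000 = 0.00675 mol; V_base = moles/0.27 × 1000 = 25.0 mL. At equivalence only the conjugate base is present: [A⁻] = 0.00675/0.050 = 1.3500e-01 M. Kb = Kw/Ka = 1.68e-11; [OH⁻] = √(Kb × [A⁻]) = 1.5038e-06; pOH = 5.82; pH = 14 - pOH = 8.18.

V = 25.0 mL, pH = 8.18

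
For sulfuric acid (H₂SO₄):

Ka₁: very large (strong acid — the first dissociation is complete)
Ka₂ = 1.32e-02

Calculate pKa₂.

pKa₂ = -log(Ka₂) = -log(1.32e-02) = 1.88.

pK_{a2} = 1.88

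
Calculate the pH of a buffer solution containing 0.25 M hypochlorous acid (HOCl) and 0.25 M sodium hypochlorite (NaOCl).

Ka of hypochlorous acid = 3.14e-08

pKa = -log(3.14e-08) = 7.50. pH = pKa + log([A⁻]/[HA]) = 7.50 + log(0.25/0.25)

pH = 7.50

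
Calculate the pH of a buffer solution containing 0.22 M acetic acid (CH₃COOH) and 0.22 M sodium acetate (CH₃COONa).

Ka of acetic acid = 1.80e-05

pKa = -log(1.80e-05) = 4.74. pH = pKa + log([A⁻]/[HA]) = 4.74 + log(0.22/0.22)

pH = 4.74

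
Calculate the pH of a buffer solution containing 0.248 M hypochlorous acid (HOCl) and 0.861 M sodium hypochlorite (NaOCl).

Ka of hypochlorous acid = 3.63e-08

pKa = -log(3.63e-08) = 7.44. pH = pKa + log([A⁻]/[HA]) = 7.44 + log(0.861/0.248)

pH = 7.98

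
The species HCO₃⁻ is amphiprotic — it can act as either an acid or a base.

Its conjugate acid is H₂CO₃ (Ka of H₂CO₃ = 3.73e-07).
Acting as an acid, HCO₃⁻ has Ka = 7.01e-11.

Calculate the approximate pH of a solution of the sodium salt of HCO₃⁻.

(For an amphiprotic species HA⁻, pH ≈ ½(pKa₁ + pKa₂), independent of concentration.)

pKa₁ = -log(3.73e-07) = 6.43; pKa₂ = -log(7.01e-11) = 10.15. For an amphiprotic species, pH ≈ ½(pKa₁ + pKa₂) = ½(6.43 + 10.15) = 8.29.

pH = 8.29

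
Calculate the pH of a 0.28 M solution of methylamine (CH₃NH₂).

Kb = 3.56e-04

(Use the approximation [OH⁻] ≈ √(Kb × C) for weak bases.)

[OH⁻] = √(Kb × C) = √(3.56e-04 × 0.28) = 9.9840e-03. pOH = 2.00, pH = 14 - pOH

pH = 12.00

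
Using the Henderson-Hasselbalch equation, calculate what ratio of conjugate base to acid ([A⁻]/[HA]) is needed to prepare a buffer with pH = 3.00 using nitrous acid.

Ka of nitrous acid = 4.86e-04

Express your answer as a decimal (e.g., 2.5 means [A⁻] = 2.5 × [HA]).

pKa = -log(4.86e-04) = 3.3134. pH = pKa + log([A⁻]/[HA]), so log([A⁻]/[HA]) = pH − pKa = 3.00 − 3.3134 = -0.3134. [A⁻]/[HA] = 10^(-0.3134) = 0.486

[A⁻]/[HA] = 0.486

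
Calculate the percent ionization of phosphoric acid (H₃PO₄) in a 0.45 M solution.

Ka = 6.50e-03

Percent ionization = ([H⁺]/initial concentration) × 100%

Using Ka equilibrium: x² + Ka×x - Ka×C = 0. Solving: [H⁺] = 5.0931e-02. Percent = (5.0931e-02/0.45) × 100

Percent ionization = 11.3%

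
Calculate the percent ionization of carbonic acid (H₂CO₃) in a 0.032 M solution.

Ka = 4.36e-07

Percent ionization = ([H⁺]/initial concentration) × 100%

Using Ka equilibrium: x² + Ka×x - Ka×C = 0. Solving: [H⁺] = 1.1790e-04. Percent = (1.1790e-04/0.032) × 100

Percent ionization = 0.368%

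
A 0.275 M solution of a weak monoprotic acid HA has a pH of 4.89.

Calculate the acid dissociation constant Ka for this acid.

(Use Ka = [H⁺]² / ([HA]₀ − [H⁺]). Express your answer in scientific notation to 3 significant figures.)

[H⁺] = 10^(−pH) = 10^(−4.89) = 1.288e-05 M. For HA ⇌ H⁺ + A⁻, Ka = [H⁺][A⁻]/[HA] = [H⁺]² / ([HA]₀ − [H⁺]) = (1.288e-05)² / (0.275 − 1.288e-05) = 6.04e-10.

K_a = 6.04e-10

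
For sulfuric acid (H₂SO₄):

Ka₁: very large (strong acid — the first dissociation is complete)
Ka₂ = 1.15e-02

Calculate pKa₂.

pKa₂ = -log(Ka₂) = -log(1.15e-02) = 1.94.

pK_{a2} = 1.94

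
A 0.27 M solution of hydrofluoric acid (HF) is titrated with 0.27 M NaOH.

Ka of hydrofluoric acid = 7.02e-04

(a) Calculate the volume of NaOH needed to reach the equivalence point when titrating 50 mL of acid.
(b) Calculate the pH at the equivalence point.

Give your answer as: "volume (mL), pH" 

moles acid = 0.27 × 50/1000 = 0.0135 mol; V_base = moles/0.27 × 1000 = 50.0 mL. At equivalence only the conjugate base is present: [A⁻] = 0.0135/0.100 = 1.3500e-01 M. Kb = Kw/Ka = 1.42e-11; [OH⁻] = √(Kb × [A⁻]) = 1.3868e-06; pOH = 5.86; pH = 14 - pOH = 8.14.

V = 50.0 mL, pH = 8.14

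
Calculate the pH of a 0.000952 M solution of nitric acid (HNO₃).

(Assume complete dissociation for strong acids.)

[H⁺] = 0.000952 M for strong acid. pH = -log[H⁺] = -log(0.000952)

pH = 3.02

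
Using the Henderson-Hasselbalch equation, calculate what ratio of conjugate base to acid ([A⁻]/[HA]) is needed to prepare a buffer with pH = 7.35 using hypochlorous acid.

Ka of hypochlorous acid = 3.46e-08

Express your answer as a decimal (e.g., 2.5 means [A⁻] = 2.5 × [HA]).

pKa = -log(3.46e-08) = 7.4609. pH = pKa + log([A⁻]/[HA]), so log([A⁻]/[HA]) = pH − pKa = 7.35 − 7.4609 = -0.1109. [A⁻]/[HA] = 10^(-0.1109) = 0.775

[A⁻]/[HA] = 0.775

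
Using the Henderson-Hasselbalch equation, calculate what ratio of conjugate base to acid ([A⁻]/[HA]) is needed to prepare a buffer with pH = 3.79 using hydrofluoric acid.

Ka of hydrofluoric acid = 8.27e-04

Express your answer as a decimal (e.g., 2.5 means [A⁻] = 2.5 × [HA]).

pKa = -log(8.27e-04) = 3.0825. pH = pKa + log([A⁻]/[HA]), so log([A⁻]/[HA]) = pH − pKa = 3.79 − 3.0825 = 0.7075. [A⁻]/[HA] = 10^(0.7075) = 5.10

[A⁻]/[HA] = 5.10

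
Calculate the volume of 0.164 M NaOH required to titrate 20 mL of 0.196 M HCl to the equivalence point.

At equivalence: moles acid = moles base. moles HCl = 0.196 × 20/1000 = 0.00392 mol. V_base = moles / 0.164 × 1000 = 23.9 mL.

V_{base} = 23.9 mL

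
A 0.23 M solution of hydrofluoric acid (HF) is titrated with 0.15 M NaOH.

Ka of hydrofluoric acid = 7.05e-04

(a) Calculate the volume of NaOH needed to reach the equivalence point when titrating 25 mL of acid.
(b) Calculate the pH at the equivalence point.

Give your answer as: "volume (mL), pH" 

moles acid = 0.23 × 25/1000 = 0.00575 mol; V_base = moles/0.15 × 1000 = 38.3 mL. At equivalence only the conjugate base is present: [A⁻] = 0.00575/0.063 = 9.0789e-02 M. Kb = Kw/Ka = 1.42e-11; [OH⁻] = √(Kb × [A⁻]) = 1.1348e-06; pOH = 5.95; pH = 14 - pOH = 8.05.

V = 38.3 mL, pH = 8.05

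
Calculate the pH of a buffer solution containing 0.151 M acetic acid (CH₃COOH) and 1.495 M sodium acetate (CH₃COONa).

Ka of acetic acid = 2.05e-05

pKa = -log(2.05e-05) = 4.69. pH = pKa + log([A⁻]/[HA]) = 4.69 + log(1.495/0.151)

pH = 5.68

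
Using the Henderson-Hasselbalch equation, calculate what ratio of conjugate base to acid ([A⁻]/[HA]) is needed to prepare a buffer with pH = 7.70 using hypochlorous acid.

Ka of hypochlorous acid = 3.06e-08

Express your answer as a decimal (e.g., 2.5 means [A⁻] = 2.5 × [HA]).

pKa = -log(3.06e-08) = 7.5143. pH = pKa + log([A⁻]/[HA]), so log([A⁻]/[HA]) = pH − pKa = 7.70 − 7.5143 = 0.1857. [A⁻]/[HA] = 10^(0.1857) = 1.53

[A⁻]/[HA] = 1.53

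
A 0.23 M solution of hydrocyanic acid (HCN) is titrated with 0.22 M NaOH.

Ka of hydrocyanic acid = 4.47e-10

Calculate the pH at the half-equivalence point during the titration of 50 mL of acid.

At half-equivalence [HA] = [A⁻], so Henderson-Hasselbalch gives pH = pKa = -log(4.47e-10) = 9.35.

pH = pKa = 9.35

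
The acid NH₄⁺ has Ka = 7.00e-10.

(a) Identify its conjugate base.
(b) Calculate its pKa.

(a) The conjugate base is formed by removing one H⁺ from NH₄⁺, giving NH₃. (b) pKa = -log(Ka) = -log(7.00e-10) = 9.15.

Conjugate base: NH₃; pK_a = 9.15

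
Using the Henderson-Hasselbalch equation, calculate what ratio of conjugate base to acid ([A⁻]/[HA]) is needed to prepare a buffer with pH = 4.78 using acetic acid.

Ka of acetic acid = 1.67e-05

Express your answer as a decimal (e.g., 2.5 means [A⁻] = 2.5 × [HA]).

pKa = -log(1.67e-05) = 4.7773. pH = pKa + log([A⁻]/[HA]), so log([A⁻]/[HA]) = pH − pKa = 4.78 − 4.7773 = 0.0027. [A⁻]/[HA] = 10^(0.0027) = 1.01

[A⁻]/[HA] = 1.01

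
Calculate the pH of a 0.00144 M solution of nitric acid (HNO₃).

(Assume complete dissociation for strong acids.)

[H⁺] = 0.00144 M for strong acid. pH = -log[H⁺] = -log(0.00144)

pH = 2.84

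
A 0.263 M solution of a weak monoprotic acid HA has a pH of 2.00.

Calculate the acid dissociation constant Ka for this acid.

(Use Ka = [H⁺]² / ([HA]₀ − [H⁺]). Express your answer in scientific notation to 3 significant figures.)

[H⁺] = 10^(−pH) = 10^(−2.00) = 1.000e-02 M. For HA ⇌ H⁺ + A⁻, Ka = [H⁺][A⁻]/[HA] = [H⁺]² / ([HA]₀ − [H⁺]) = (1.000e-02)² / (0.263 − 1.000e-02) = 3.95e-04.

K_a = 3.95e-04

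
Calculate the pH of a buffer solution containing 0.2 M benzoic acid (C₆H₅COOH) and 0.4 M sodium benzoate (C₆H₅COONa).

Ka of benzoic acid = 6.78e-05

pKa = -log(6.78e-05) = 4.17. pH = pKa + log([A⁻]/[HA]) = 4.17 + log(0.4/0.2)

pH = 4.47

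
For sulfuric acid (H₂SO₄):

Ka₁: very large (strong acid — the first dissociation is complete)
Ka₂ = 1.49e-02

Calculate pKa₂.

pKa₂ = -log(Ka₂) = -log(1.49e-02) = 1.83.

pK_{a2} = 1.83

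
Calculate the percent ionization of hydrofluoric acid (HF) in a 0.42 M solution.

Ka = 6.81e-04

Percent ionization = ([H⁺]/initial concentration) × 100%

Using Ka equilibrium: x² + Ka×x - Ka×C = 0. Solving: [H⁺] = 1.6575e-02. Percent = (1.6575e-02/0.42) × 100

Percent ionization = 3.95%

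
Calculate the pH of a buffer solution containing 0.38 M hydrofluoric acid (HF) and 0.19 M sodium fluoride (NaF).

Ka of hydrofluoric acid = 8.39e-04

pKa = -log(8.39e-04) = 3.08. pH = pKa + log([A⁻]/[HA]) = 3.08 + log(0.19/0.38)

pH = 2.78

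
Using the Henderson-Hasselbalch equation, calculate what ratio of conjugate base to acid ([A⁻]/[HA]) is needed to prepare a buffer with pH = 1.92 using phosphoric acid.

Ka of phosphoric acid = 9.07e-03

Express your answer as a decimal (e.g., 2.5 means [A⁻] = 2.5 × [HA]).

pKa = -log(9.07e-03) = 2.0424. pH = pKa + log([A⁻]/[HA]), so log([A⁻]/[HA]) = pH − pKa = 1.92 − 2.0424 = -0.1224. [A⁻]/[HA] = 10^(-0.1224) = 0.754

[A⁻]/[HA] = 0.754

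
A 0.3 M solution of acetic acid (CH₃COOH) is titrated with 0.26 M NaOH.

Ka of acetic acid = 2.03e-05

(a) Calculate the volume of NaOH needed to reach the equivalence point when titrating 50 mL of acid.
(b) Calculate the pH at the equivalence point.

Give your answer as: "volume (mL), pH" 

moles acid = 0.3 × 50/1000 = 0.015 mol; V_base = moles/0.26 × 1000 = 57.7 mL. At equivalence only the conjugate base is present: [A⁻] = 0.015/0.108 = 1.3929e-01 M. Kb = Kw/Ka = 4.93e-10; [OH⁻] = √(Kb × [A⁻]) = 8.2833e-06; pOH = 5.08; pH = 14 - pOH = 8.92.

V = 57.7 mL, pH = 8.92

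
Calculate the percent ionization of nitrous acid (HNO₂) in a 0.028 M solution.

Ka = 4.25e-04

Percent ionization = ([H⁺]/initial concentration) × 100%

Using Ka equilibrium: x² + Ka×x - Ka×C = 0. Solving: [H⁺] = 3.2437e-03. Percent = (3.2437e-03/0.028) × 100

Percent ionization = 11.6%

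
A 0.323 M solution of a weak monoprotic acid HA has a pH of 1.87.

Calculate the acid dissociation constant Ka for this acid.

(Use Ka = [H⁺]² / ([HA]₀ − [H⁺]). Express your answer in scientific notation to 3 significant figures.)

[H⁺] = 10^(−pH) = 10^(−1.87) = 1.349e-02 M. For HA ⇌ H⁺ + A⁻, Ka = [H⁺][A⁻]/[HA] = [H⁺]² / ([HA]₀ − [H⁺]) = (1.349e-02)² / (0.323 − 1.349e-02) = 5.88e-04.

K_a = 5.88e-04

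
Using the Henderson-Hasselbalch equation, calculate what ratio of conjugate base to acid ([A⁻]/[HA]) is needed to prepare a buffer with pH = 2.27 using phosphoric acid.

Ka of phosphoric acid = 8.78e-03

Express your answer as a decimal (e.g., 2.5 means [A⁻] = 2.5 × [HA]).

pKa = -log(8.78e-03) = 2.0565. pH = pKa + log([A⁻]/[HA]), so log([A⁻]/[HA]) = pH − pKa = 2.27 − 2.0565 = 0.2135. [A⁻]/[HA] = 10^(0.2135) = 1.63

[A⁻]/[HA] = 1.63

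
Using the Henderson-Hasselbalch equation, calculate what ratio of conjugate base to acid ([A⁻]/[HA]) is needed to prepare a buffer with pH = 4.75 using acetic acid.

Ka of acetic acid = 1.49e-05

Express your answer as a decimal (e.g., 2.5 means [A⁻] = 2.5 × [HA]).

pKa = -log(1.49e-05) = 4.8268. pH = pKa + log([A⁻]/[HA]), so log([A⁻]/[HA]) = pH − pKa = 4.75 − 4.8268 = -0.0768. [A⁻]/[HA] = 10^(-0.0768) = 0.838

[A⁻]/[HA] = 0.838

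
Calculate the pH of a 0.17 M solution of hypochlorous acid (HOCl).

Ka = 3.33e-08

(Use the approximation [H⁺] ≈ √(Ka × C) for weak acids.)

[H⁺] = √(Ka × C) = √(3.33e-08 × 0.17) = 7.5240e-05. pH = -log(7.5240e-05)

pH = 4.12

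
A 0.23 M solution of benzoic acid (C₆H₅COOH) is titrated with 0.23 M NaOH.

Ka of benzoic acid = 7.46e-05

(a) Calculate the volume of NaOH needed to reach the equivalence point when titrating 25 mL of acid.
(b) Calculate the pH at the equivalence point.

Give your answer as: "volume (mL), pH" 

moles acid = 0.23 × 25/1000 = 0.00575 mol; V_base = moles/0.23 × 1000 = 25.0 mL. At equivalence only the conjugate base is present: [A⁻] = 0.00575/0.050 = 1.1500e-01 M. Kb = Kw/Ka = 1.34e-10; [OH⁻] = √(Kb × [A⁻]) = 3.9263e-06; pOH = 5.41; pH = 14 - pOH = 8.59.

V = 25.0 mL, pH = 8.59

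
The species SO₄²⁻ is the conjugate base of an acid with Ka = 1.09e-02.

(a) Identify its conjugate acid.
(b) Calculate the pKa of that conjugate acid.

(a) The conjugate acid is formed by adding one H⁺ to SO₄²⁻, giving HSO₄⁻. (b) pKa = -log(Ka) = -log(1.09e-02) = 1.96.

Conjugate acid: HSO₄⁻; pK_a = 1.96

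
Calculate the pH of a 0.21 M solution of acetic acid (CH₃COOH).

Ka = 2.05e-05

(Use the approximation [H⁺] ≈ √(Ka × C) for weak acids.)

[H⁺] = √(Ka × C) = √(2.05e-05 × 0.21) = 2.0748e-03. pH = -log(2.0748e-03)

pH = 2.68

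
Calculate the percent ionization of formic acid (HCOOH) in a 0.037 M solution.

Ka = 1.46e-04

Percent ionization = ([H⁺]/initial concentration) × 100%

Using Ka equilibrium: x² + Ka×x - Ka×C = 0. Solving: [H⁺] = 2.2524e-03. Percent = (2.2524e-03/0.037) × 100

Percent ionization = 6.09%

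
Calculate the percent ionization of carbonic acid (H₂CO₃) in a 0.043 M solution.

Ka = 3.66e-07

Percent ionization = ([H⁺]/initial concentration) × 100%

Using Ka equilibrium: x² + Ka×x - Ka×C = 0. Solving: [H⁺] = 1.2527e-04. Percent = (1.2527e-04/0.043) × 100

Percent ionization = 0.291%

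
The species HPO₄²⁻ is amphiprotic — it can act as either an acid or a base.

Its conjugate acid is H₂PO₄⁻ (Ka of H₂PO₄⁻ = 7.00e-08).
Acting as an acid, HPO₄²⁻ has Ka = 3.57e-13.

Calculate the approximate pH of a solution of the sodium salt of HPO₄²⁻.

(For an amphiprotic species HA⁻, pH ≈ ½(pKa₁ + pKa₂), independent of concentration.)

pKa₁ = -log(7.00e-08) = 7.15; pKa₂ = -log(3.57e-13) = 12.45. For an amphiprotic species, pH ≈ ½(pKa₁ + pKa₂) = ½(7.15 + 12.45) = 9.80.

pH = 9.80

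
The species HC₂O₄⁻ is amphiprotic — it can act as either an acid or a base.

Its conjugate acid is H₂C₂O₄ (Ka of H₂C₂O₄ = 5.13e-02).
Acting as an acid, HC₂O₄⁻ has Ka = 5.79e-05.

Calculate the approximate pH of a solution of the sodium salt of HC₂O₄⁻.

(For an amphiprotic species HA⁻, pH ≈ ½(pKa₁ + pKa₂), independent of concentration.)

pKa₁ = -log(5.13e-02) = 1.29; pKa₂ = -log(5.79e-05) = 4.24. For an amphiprotic species, pH ≈ ½(pKa₁ + pKa₂) = ½(1.29 + 4.24) = 2.76.

pH = 2.76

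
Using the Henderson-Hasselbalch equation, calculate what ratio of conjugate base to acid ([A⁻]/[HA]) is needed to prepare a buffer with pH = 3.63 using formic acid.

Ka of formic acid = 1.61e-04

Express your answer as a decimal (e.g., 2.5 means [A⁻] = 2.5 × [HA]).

pKa = -log(1.61e-04) = 3.7932. pH = pKa + log([A⁻]/[HA]), so log([A⁻]/[HA]) = pH − pKa = 3.63 − 3.7932 = -0.1632. [A⁻]/[HA] = 10^(-0.1632) = 0.687

[A⁻]/[HA] = 0.687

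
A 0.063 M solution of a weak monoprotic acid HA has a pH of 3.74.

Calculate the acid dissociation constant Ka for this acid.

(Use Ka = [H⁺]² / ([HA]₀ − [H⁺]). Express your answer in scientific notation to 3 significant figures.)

[H⁺] = 10^(−pH) = 10^(−3.74) = 1.820e-04 M. For HA ⇌ H⁺ + A⁻, Ka = [H⁺][A⁻]/[HA] = [H⁺]² / ([HA]₀ − [H⁺]) = (1.820e-04)² / (0.063 − 1.820e-04) = 5.27e-07.

K_a = 5.27e-07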